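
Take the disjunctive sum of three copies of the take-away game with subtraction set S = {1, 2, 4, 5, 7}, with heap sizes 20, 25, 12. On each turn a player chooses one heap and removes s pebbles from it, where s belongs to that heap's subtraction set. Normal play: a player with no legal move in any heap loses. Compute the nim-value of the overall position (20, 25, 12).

All heaps use S = {1, 2, 4, 5, 7}:
G(0) = 0
G(1) = mex{0} = 1
G(2) = mex{1,0} = 2
G(3) = mex{2,1} = 0
G(4) = mex{0,2,0} = 1
G(5) = mex{1,0,1,0} = 2
G(6) = mex{2,1,2,1} = 0
G(7) = mex{0,2,0,2,0} = 1
G(8) = mex{1,0,1,0,1} = 2
G(9) = mex{2,1,2,1,2} = 0
G(10) = mex{0,2,0,2,0} = 1
G(11) = mex{1,0,1,0,1} = 2
G(12) = mex{2,1,2,1,2} = 0
G(13) = mex{0,2,0,2,0} = 1
G(14) = mex{1,0,1,0,1} = 2
G(15) = mex{2,1,2,1,2} = 0
G(16) = mex{0,2,0,2,0} = 1
G(17) = mex{1,0,1,0,1} = 2
G(18) = mex{2,1,2,1,2} = 0
G(19) = mex{0,2,0,2,0} = 1
G(20) = mex{1,0,1,0,1} = 2
G(21) = mex{2,1,2,1,2} = 0
G(22) = mex{0,2,0,2,0} = 1
G(23) = mex{1,0,1,0,1} = 2
G(24) = mex{2,1,2,1,2} = 0
G(25) = mex{0,2,0,2,0} = 1
Heap A: G(20) = 2.
Heap B: G(25) = 1.
Heap C: G(12) = 0.
Combined Grundy value = 2 ⊕ 1 ⊕ 0 = 3.

3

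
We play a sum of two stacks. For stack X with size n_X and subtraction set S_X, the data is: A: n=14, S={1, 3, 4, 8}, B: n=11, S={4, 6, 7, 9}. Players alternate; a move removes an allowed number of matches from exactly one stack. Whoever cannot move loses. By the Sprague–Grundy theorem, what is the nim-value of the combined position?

Stack A, S = {1, 3, 4, 8}:
G(0) = 0
G(1) = mex{0} = 1
G(2) = mex{1} = 0
G(3) = mex{0,0} = 1
G(4) = mex{1,1,0} = 2
G(5) = mex{2,0,1} = 3
G(6) = mex{3,1,0} = 2
G(7) = mex{2,2,1} = 0
G(8) = mex{0,3,2,0} = 1
G(9) = mex{1,2,3,1} = 0
G(10) = mex{0,0,2,0} = 1
G(11) = mex{1,1,0,1} = 2
G(12) = mex{2,0,1,2} = 3
G(13) = mex{3,1,0,3} = 2
G(14) = mex{2,2,1,2} = 0
G_A(14) = 0.
Stack B, S = {4, 6, 7, 9}:
G(0) = 0
G(1) = mex{} = 0
G(2) = mex{} = 0
G(3) = mex{} = 0
G(4) = mex{0} = 1
G(5) = mex{0} = 1
G(6) = mex{0,0} = 1
G(7) = mex{0,0,0} = 1
G(8) = mex{1,0,0} = 2
G(9) = mex{1,0,0,0} = 2
G(10) = mex{1,1,0,0} = 2
G(11) = mex{1,1,1,0} = 2
G_B(11) = 2.
Combined Grundy value = 0 ⊕ 2 = 2.

2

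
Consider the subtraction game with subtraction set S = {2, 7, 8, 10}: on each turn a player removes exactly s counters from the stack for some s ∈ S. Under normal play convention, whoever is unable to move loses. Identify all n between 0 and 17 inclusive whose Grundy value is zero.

n :  0  1  2  3  4  5  6  7  8  9 10 11 12 13 14 15 16 17
G :  0  0  1  1  0  0  1  1  2  2  3  3  2  2  3  3  0  0
P-positions are exactly the n with G(n) = 0.

0, 1, 4, 5, 16, 17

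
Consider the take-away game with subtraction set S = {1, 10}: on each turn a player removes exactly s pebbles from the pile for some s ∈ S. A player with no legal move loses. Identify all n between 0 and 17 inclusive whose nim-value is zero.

0, 2, 4, 6, 8, 11, 13, 15, 17

n :  0  1  2  3  4  5  6  7  8  9 10 11 12 13 14 15 16 17
G :  0  1  0  1  0  1  0  1  0  1  2  0  1  0  1  0  1  0
P-positions are exactly the n with G(n) = 0.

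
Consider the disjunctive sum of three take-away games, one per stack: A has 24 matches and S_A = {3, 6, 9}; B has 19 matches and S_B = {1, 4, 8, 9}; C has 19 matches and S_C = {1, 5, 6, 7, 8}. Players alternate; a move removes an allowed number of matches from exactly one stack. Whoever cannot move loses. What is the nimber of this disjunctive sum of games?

Stack A, S = {3, 6, 9}:
n :  0  1  2  3  4  5  6  7  8  9 10 11 12 13 14 15 16 17 18 19 20 21 22 23 24
G :  0  0  0  1  1  1  2  2  2  3  3  3  0  0  0  1  1  1  2  2  2  3  3  3  0
G_A(24) = 0.
Stack B, S = {1, 4, 8, 9}:
n :  0  1  2  3  4  5  6  7  8  9 10 11 12 13 14 15 16 17 18 19
G :  0  1  0  1  2  0  1  0  1  2  3  2  0  1  2  3  2  0  1  0
G_B(19) = 0.
Stack C, S = {1, 5, 6, 7, 8}:
n :  0  1  2  3  4  5  6  7  8  9 10 11 12 13 14 15 16 17 18 19
G :  0  1  0  1  0  1  2  3  2  3  2  3  4  0  1  0  1  0  1  2
G_C(19) = 2.
Combined Grundy value = 0 ⊕ 0 ⊕ 2 = 2.

2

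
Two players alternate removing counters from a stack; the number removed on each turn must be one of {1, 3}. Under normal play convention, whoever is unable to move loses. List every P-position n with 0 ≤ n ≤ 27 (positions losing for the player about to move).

G(0) = 0
G(1) = mex{0} = 1
G(2) = mex{1} = 0
G(3) = mex{0,0} = 1
G(4) = mex{1,1} = 0
G(5) = mex{0,0} = 1
G(6) = mex{1,1} = 0
G(7) = mex{0,0} = 1
G(8) = mex{1,1} = 0
G(9) = mex{0,0} = 1
G(10) = mex{1,1} = 0
G(11) = mex{0,0} = 1
G(12) = mex{1,1} = 0
G(13) = mex{0,0} = 1
G(14) = mex{1,1} = 0
G(15) = mex{0,0} = 1
G(16) = mex{1,1} = 0
G(17) = mex{0,0} = 1
G(18) = mex{1,1} = 0
G(19) = mex{0,0} = 1
G(20) = mex{1,1} = 0
G(21) = mex{0,0} = 1
G(22) = mex{1,1} = 0
G(23) = mex{0,0} = 1
G(24) = mex{1,1} = 0
G(25) = mex{0,0} = 1
G(26) = mex{1,1} = 0
G(27) = mex{0,0} = 1
P-positions are exactly the n with G(n) = 0.

0, 2, 4, 6, 8, 10, 12, 14, 16, 18, 20, 22, 24, 26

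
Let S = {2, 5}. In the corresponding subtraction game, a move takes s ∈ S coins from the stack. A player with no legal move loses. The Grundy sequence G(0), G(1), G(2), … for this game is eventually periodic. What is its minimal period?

7

n :  0  1  2  3  4  5  6  7  8  9 10 11 12 13 14 15
G :  0  0  1  1  0  2  1  0  0  1  1  0  2  1  0  0
G(n+7) = G(n) holds for n = 0,…,4 (a full window of length max(S) = 5), so the sequence is purely periodic with period 7.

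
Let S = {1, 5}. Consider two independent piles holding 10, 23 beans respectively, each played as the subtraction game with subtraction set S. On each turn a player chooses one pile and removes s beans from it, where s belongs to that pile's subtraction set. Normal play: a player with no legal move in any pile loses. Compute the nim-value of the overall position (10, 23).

1

All piles use S = {1, 5}:
G(0) = 0
G(1) = mex{0} = 1
G(2) = mex{1} = 0
G(3) = mex{0} = 1
G(4) = mex{1} = 0
G(5) = mex{0,0} = 1
G(6) = mex{1,1} = 0
G(7) = mex{0,0} = 1
G(8) = mex{1,1} = 0
G(9) = mex{0,0} = 1
G(10) = mex{1,1} = 0
G(11) = mex{0,0} = 1
G(12) = mex{1,1} = 0
G(13) = mex{0,0} = 1
G(14) = mex{1,1} = 0
G(15) = mex{0,0} = 1
G(16) = mex{1,1} = 0
G(17) = mex{0,0} = 1
G(18) = mex{1,1} = 0
G(19) = mex{0,0} = 1
G(20) = mex{1,1} = 0
G(21) = mex{0,0} = 1
G(22) = mex{1,1} = 0
G(23) = mex{0,0} = 1
Pile A: G(10) = 0.
Pile B: G(23) = 1.
Combined Grundy value = 0 ⊕ 1 = 1.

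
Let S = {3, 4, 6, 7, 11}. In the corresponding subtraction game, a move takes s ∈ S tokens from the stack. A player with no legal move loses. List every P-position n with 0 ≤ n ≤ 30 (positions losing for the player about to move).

n :  0  1  2  3  4  5  6  7  8  9 10 11 12 13 14 15 16 17 18 19 20 21 22 23 24 25 26 27 28 29 30
G :  0  0  0  1  1  1  2  2  2  3  0  3  4  1  4  0  2  5  1  3  0  2  4  1  3  0  2  4  1  3  0
P-positions are exactly the n with G(n) = 0.

0, 1, 2, 10, 15, 20, 25, 30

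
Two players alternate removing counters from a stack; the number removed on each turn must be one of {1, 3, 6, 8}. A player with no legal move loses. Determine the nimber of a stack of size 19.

n :  0  1  2  3  4  5  6  7  8  9 10 11 12 13 14 15 16 17 18 19
G :  0  1  0  1  0  1  2  3  2  0  1  0  1  0  1  2  3  2  0  1

1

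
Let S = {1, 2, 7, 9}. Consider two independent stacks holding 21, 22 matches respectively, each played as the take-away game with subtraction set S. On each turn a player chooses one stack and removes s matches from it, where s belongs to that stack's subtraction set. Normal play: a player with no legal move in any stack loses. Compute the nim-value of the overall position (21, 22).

All stacks use S = {1, 2, 7, 9}:
G(0) = 0
G(1) = mex{0} = 1
G(2) = mex{1,0} = 2
G(3) = mex{2,1} = 0
G(4) = mex{0,2} = 1
G(5) = mex{1,0} = 2
G(6) = mex{2,1} = 0
G(7) = mex{0,2,0} = 1
G(8) = mex{1,0,1} = 2
G(9) = mex{2,1,2,0} = 3
G(10) = mex{3,2,0,1} = 4
G(11) = mex{4,3,1,2} = 0
G(12) = mex{0,4,2,0} = 1
G(13) = mex{1,0,0,1} = 2
G(14) = mex{2,1,1,2} = 0
G(15) = mex{0,2,2,0} = 1
G(16) = mex{1,0,3,1} = 2
G(17) = mex{2,1,4,2} = 0
G(18) = mex{0,2,0,3} = 1
G(19) = mex{1,0,1,4} = 2
G(20) = mex{2,1,2,0} = 3
G(21) = mex{3,2,0,1} = 4
G(22) = mex{4,3,1,2} = 0
Stack A: G(21) = 4.
Stack B: G(22) = 0.
Combined Grundy value = 4 ⊕ 0 = 4.

4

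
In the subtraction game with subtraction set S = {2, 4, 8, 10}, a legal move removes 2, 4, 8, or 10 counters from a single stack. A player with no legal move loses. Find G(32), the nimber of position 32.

1

G(0) = 0
G(1) = mex{} = 0
G(2) = mex{0} = 1
G(3) = mex{0} = 1
G(4) = mex{1,0} = 2
G(5) = mex{1,0} = 2
G(6) = mex{2,1} = 0
G(7) = mex{2,1} = 0
G(8) = mex{0,2,0} = 1
G(9) = mex{0,2,0} = 1
G(10) = mex{1,0,1,0} = 2
G(11) = mex{1,0,1,0} = 2
G(12) = mex{2,1,2,1} = 0
G(13) = mex{2,1,2,1} = 0
G(14) = mex{0,2,0,2} = 1
G(15) = mex{0,2,0,2} = 1
G(16) = mex{1,0,1,0} = 2
G(17) = mex{1,0,1,0} = 2
G(18) = mex{2,1,2,1} = 0
G(19) = mex{2,1,2,1} = 0
G(20) = mex{0,2,0,2} = 1
G(21) = mex{0,2,0,2} = 1
G(22) = mex{1,0,1,0} = 2
G(23) = mex{1,0,1,0} = 2
G(24) = mex{2,1,2,1} = 0
G(25) = mex{2,1,2,1} = 0
G(26) = mex{0,2,0,2} = 1
G(27) = mex{0,2,0,2} = 1
G(28) = mex{1,0,1,0} = 2
G(29) = mex{1,0,1,0} = 2
G(30) = mex{2,1,2,1} = 0
G(31) = mex{2,1,2,1} = 0
G(32) = mex{0,2,0,2} = 1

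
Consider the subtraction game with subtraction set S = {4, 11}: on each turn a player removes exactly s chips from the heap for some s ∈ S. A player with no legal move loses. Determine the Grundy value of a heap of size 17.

0

n :  0  1  2  3  4  5  6  7  8  9 10 11 12 13 14 15 16 17
G :  0  0  0  0  1  1  1  1  0  0  0  2  1  1  1  0  0  0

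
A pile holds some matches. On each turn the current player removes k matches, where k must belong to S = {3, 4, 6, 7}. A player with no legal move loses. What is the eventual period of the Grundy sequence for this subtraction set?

10

n :  0  1  2  3  4  5  6  7  8  9 10 11 12 13 14 15 16 17 18 19 20 21
G :  0  0  0  1  1  1  2  2  2  3  0  0  0  1  1  1  2  2  2  3  0  0
G(n+10) = G(n) holds for n = 0,…,6 (a full window of length max(S) = 7), so the sequence is purely periodic with period 10.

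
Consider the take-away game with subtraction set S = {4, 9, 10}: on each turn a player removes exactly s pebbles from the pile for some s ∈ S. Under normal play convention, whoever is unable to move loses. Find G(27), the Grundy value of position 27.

0

n :  0  1  2  3  4  5  6  7  8  9 10 11 12 13 14 15 16 17 18 19 20 21 22 23 24 25 26 27
G :  0  0  0  0  1  1  1  1  0  2  2  2  1  3  0  0  0  2  1  1  1  0  0  2  2  1  1  0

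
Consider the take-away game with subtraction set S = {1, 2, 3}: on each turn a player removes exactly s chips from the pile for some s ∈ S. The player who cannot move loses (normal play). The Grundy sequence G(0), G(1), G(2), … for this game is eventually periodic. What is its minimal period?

4

G(0) = 0
G(1) = mex{0} = 1
G(2) = mex{1,0} = 2
G(3) = mex{2,1,0} = 3
G(4) = mex{3,2,1} = 0
G(5) = mex{0,3,2} = 1
G(6) = mex{1,0,3} = 2
G(7) = mex{2,1,0} = 3
G(8) = mex{3,2,1} = 0
G(9) = mex{0,3,2} = 1
G(10) = mex{1,0,3} = 2
G(11) = mex{2,1,0} = 3
G(12) = mex{3,2,1} = 0
G(13) = mex{0,3,2} = 1
G(14) = mex{1,0,3} = 2
G(n+4) = G(n) holds for n = 0,…,2 (a full window of length max(S) = 3), so the sequence is purely periodic with period 4.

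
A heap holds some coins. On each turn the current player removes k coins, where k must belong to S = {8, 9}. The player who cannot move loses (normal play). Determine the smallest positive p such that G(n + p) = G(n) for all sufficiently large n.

17

n :  0  1  2  3  4  5  6  7  8  9 10 11 12 13 14 15 16 17 18 19 20 21 22 23 24 25 26 27 28 29 30 31 32 33 34 35
G :  0  0  0  0  0  0  0  0  1  1  1  1  1  1  1  1  2  0  0  0  0  0  0  0  0  1  1  1  1  1  1  1  1  2  0  0
G(n+17) = G(n) holds for n = 0,…,8 (a full window of length max(S) = 9), so the sequence is purely periodic with period 17.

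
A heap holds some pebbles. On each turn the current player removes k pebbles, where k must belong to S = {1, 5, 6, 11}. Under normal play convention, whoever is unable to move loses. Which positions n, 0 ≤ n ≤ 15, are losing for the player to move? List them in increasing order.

G(0) = 0
G(1) = mex{0} = 1
G(2) = mex{1} = 0
G(3) = mex{0} = 1
G(4) = mex{1} = 0
G(5) = mex{0,0} = 1
G(6) = mex{1,1,0} = 2
G(7) = mex{2,0,1} = 3
G(8) = mex{3,1,0} = 2
G(9) = mex{2,0,1} = 3
G(10) = mex{3,1,0} = 2
G(11) = mex{2,2,1,0} = 3
G(12) = mex{3,3,2,1} = 0
G(13) = mex{0,2,3,0} = 1
G(14) = mex{1,3,2,1} = 0
G(15) = mex{0,2,3,0} = 1
P-positions are exactly the n with G(n) = 0.

0, 2, 4, 12, 14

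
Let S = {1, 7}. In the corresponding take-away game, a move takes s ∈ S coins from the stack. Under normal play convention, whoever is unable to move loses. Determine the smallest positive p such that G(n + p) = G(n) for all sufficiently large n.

2

G(0) = 0
G(1) = mex{0} = 1
G(2) = mex{1} = 0
G(3) = mex{0} = 1
G(4) = mex{1} = 0
G(5) = mex{0} = 1
G(6) = mex{1} = 0
G(7) = mex{0,0} = 1
G(8) = mex{1,1} = 0
G(9) = mex{0,0} = 1
G(10) = mex{1,1} = 0
G(11) = mex{0,0} = 1
G(12) = mex{1,1} = 0
G(13) = mex{0,0} = 1
G(14) = mex{1,1} = 0
G(n+2) = G(n) holds for n = 0,…,6 (a full window of length max(S) = 7), so the sequence is purely periodic with period 2.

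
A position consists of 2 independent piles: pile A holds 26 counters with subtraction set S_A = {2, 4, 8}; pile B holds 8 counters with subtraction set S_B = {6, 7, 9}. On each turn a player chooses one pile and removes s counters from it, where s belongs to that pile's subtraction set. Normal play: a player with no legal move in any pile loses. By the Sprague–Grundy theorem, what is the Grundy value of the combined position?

Pile A, S = {2, 4, 8}:
n :  0  1  2  3  4  5  6  7  8  9 10 11 12 13 14 15 16 17 18 19 20 21 22 23 24 25 26
G :  0  0  1  1  2  2  0  0  1  1  2  2  0  0  1  1  2  2  0  0  1  1  2  2  0  0  1
G_A(26) = 1.
Pile B, S = {6, 7, 9}:
G(0) = 0
G(1) = mex{} = 0
G(2) = mex{} = 0
G(3) = mex{} = 0
G(4) = mex{} = 0
G(5) = mex{} = 0
G(6) = mex{0} = 1
G(7) = mex{0,0} = 1
G(8) = mex{0,0} = 1
G_B(8) = 1.
Combined Grundy value = 1 ⊕ 1 = 0.

0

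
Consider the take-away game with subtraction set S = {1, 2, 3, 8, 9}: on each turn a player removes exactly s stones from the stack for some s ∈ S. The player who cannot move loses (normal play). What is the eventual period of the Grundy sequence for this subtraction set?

10

G(0) = 0
G(1) = mex{0} = 1
G(2) = mex{1,0} = 2
G(3) = mex{2,1,0} = 3
G(4) = mex{3,2,1} = 0
G(5) = mex{0,3,2} = 1
G(6) = mex{1,0,3} = 2
G(7) = mex{2,1,0} = 3
G(8) = mex{3,2,1,0} = 4
G(9) = mex{4,3,2,1,0} = 5
G(10) = mex{5,4,3,2,1} = 0
G(11) = mex{0,5,4,3,2} = 1
G(12) = mex{1,0,5,0,3} = 2
G(13) = mex{2,1,0,1,0} = 3
G(14) = mex{3,2,1,2,1} = 0
G(15) = mex{0,3,2,3,2} = 1
G(16) = mex{1,0,3,4,3} = 2
G(17) = mex{2,1,0,5,4} = 3
G(18) = mex{3,2,1,0,5} = 4
G(19) = mex{4,3,2,1,0} = 5
G(20) = mex{5,4,3,2,1} = 0
G(21) = mex{0,5,4,3,2} = 1
G(n+10) = G(n) holds for n = 0,…,8 (a full window of length max(S) = 9), so the sequence is purely periodic with period 10.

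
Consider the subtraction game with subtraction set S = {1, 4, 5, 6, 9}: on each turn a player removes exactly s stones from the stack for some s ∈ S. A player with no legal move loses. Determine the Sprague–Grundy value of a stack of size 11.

1

n :  0  1  2  3  4  5  6  7  8  9 10 11
G :  0  1  0  1  2  3  2  3  4  5  0  1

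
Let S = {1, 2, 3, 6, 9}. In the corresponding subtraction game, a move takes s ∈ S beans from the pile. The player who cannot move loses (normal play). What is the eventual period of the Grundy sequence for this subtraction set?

n :  0  1  2  3  4  5  6  7  8  9 10 11 12 13 14
G :  0  1  2  3  0  1  2  3  0  1  2  3  0  1  2
G(n+4) = G(n) holds for n = 0,…,8 (a full window of length max(S) = 9), so the sequence is purely periodic with period 4.

4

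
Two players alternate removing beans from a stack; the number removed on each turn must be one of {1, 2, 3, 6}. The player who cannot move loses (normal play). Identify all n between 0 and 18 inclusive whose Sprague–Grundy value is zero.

G(0) = 0
G(1) = mex{0} = 1
G(2) = mex{1,0} = 2
G(3) = mex{2,1,0} = 3
G(4) = mex{3,2,1} = 0
G(5) = mex{0,3,2} = 1
G(6) = mex{1,0,3,0} = 2
G(7) = mex{2,1,0,1} = 3
G(8) = mex{3,2,1,2} = 0
G(9) = mex{0,3,2,3} = 1
G(10) = mex{1,0,3,0} = 2
G(11) = mex{2,1,0,1} = 3
G(12) = mex{3,2,1,2} = 0
G(13) = mex{0,3,2,3} = 1
G(14) = mex{1,0,3,0} = 2
G(15) = mex{2,1,0,1} = 3
G(16) = mex{3,2,1,2} = 0
G(17) = mex{0,3,2,3} = 1
G(18) = mex{1,0,3,0} = 2
P-positions are exactly the n with G(n) = 0.

0, 4, 8, 12, 16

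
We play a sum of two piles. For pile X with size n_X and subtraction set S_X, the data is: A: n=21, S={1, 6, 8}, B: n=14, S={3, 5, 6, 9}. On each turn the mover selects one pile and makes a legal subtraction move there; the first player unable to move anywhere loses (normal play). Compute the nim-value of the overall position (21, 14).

Pile A, S = {1, 6, 8}:
n :  0  1  2  3  4  5  6  7  8  9 10 11 12 13 14 15 16 17 18 19 20 21
G :  0  1  0  1  0  1  2  0  1  0  1  0  1  2  0  1  0  1  0  1  2  0
G_A(21) = 0.
Pile B, S = {3, 5, 6, 9}:
n :  0  1  2  3  4  5  6  7  8  9 10 11 12 13 14
G :  0  0  0  1  1  1  2  2  2  3  3  3  0  0  0
G_B(14) = 0.
Combined Grundy value = 0 ⊕ 0 = 0.

0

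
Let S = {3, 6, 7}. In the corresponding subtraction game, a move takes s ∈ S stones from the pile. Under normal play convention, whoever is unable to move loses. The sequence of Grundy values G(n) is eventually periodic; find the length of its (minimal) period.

10

n :  0  1  2  3  4  5  6  7  8  9 10 11 12 13 14 15 16 17 18 19 20 21
G :  0  0  0  1  1  1  2  2  2  3  0  0  0  1  1  1  2  2  2  3  0  0
G(n+10) = G(n) holds for n = 0,…,6 (a full window of length max(S) = 7), so the sequence is purely periodic with period 10.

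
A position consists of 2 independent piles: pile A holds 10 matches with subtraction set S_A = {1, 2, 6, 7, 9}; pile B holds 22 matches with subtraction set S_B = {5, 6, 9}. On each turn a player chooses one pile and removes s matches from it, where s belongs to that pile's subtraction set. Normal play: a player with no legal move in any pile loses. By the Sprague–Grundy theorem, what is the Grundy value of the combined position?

Pile A, S = {1, 2, 6, 7, 9}:
G(0) = 0
G(1) = mex{0} = 1
G(2) = mex{1,0} = 2
G(3) = mex{2,1} = 0
G(4) = mex{0,2} = 1
G(5) = mex{1,0} = 2
G(6) = mex{2,1,0} = 3
G(7) = mex{3,2,1,0} = 4
G(8) = mex{4,3,2,1} = 0
G(9) = mex{0,4,0,2,0} = 1
G(10) = mex{1,0,1,0,1} = 2
G_A(10) = 2.
Pile B, S = {5, 6, 9}:
G(0) = 0
G(1) = mex{} = 0
G(2) = mex{} = 0
G(3) = mex{} = 0
G(4) = mex{} = 0
G(5) = mex{0} = 1
G(6) = mex{0,0} = 1
G(7) = mex{0,0} = 1
G(8) = mex{0,0} = 1
G(9) = mex{0,0,0} = 1
G(10) = mex{1,0,0} = 2
G(11) = mex{1,1,0} = 2
G(12) = mex{1,1,0} = 2
G(13) = mex{1,1,0} = 2
G(14) = mex{1,1,1} = 0
G(15) = mex{2,1,1} = 0
G(16) = mex{2,2,1} = 0
G(17) = mex{2,2,1} = 0
G(18) = mex{2,2,1} = 0
G(19) = mex{0,2,2} = 1
G(20) = mex{0,0,2} = 1
G(21) = mex{0,0,2} = 1
G(22) = mex{0,0,2} = 1
G_B(22) = 1.
Combined Grundy value = 2 ⊕ 1 = 3.

3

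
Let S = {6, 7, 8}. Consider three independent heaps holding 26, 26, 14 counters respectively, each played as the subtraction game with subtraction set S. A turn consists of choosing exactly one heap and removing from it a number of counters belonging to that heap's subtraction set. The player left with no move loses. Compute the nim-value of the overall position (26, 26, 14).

All heaps use S = {6, 7, 8}:
n :  0  1  2  3  4  5  6  7  8  9 10 11 12 13 14 15 16 17 18 19 20 21 22 23 24 25 26
G :  0  0  0  0  0  0  1  1  1  1  1  1  2  2  0  0  0  0  0  0  1  1  1  1  1  1  2
Heap A: G(26) = 2.
Heap B: G(26) = 2.
Heap C: G(14) = 0.
Combined Grundy value = 2 ⊕ 2 ⊕ 0 = 0.

0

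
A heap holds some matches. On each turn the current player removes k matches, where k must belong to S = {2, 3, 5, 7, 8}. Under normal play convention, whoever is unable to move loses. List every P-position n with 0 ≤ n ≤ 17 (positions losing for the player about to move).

G(0) = 0
G(1) = mex{} = 0
G(2) = mex{0} = 1
G(3) = mex{0,0} = 1
G(4) = mex{1,0} = 2
G(5) = mex{1,1,0} = 2
G(6) = mex{2,1,0} = 3
G(7) = mex{2,2,1,0} = 3
G(8) = mex{3,2,1,0,0} = 4
G(9) = mex{3,3,2,1,0} = 4
G(10) = mex{4,3,2,1,1} = 0
G(11) = mex{4,4,3,2,1} = 0
G(12) = mex{0,4,3,2,2} = 1
G(13) = mex{0,0,4,3,2} = 1
G(14) = mex{1,0,4,3,3} = 2
G(15) = mex{1,1,0,4,3} = 2
G(16) = mex{2,1,0,4,4} = 3
G(17) = mex{2,2,1,0,4} = 3
P-positions are exactly the n with G(n) = 0.

0, 1, 10, 11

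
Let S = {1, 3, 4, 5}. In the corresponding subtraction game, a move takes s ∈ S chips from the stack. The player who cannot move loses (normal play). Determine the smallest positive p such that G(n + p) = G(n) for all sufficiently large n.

8

n :  0  1  2  3  4  5  6  7  8  9 10 11 12 13 14 15 16 17
G :  0  1  0  1  2  3  2  3  0  1  0  1  2  3  2  3  0  1
G(n+8) = G(n) holds for n = 0,…,4 (a full window of length max(S) = 5), so the sequence is purely periodic with period 8.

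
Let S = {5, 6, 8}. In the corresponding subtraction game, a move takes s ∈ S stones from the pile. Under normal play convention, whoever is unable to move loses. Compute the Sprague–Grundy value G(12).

n :  0  1  2  3  4  5  6  7  8  9 10 11 12
G :  0  0  0  0  0  1  1  1  1  1  2  2  2

2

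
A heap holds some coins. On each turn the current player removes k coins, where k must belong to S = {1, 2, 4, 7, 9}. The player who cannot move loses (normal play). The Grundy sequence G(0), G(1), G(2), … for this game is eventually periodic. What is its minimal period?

11

n :  0  1  2  3  4  5  6  7  8  9 10 11 12 13 14 15 16 17 18 19 20 21 22 23
G :  0  1  2  0  1  2  0  1  2  3  4  0  1  2  0  1  2  0  1  2  3  4  0  1
G(n+11) = G(n) holds for n = 0,…,8 (a full window of length max(S) = 9), so the sequence is purely periodic with period 11.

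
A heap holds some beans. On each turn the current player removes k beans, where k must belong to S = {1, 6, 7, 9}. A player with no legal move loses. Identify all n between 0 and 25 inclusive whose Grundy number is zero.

n :  0  1  2  3  4  5  6  7  8  9 10 11 12 13 14 15 16 17 18 19 20 21 22 23 24 25
G :  0  1  0  1  0  1  2  3  2  3  2  3  0  1  0  1  0  1  2  3  2  3  2  3  0  1
P-positions are exactly the n with G(n) = 0.

0, 2, 4, 12, 14, 16, 24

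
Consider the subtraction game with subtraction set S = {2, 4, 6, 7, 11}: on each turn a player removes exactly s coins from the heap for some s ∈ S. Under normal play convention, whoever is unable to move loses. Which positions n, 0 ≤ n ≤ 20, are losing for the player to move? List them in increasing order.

0, 1, 9, 10, 18, 19

G(0) = 0
G(1) = mex{} = 0
G(2) = mex{0} = 1
G(3) = mex{0} = 1
G(4) = mex{1,0} = 2
G(5) = mex{1,0} = 2
G(6) = mex{2,1,0} = 3
G(7) = mex{2,1,0,0} = 3
G(8) = mex{3,2,1,0} = 4
G(9) = mex{3,2,1,1} = 0
G(10) = mex{4,3,2,1} = 0
G(11) = mex{0,3,2,2,0} = 1
G(12) = mex{0,4,3,2,0} = 1
G(13) = mex{1,0,3,3,1} = 2
G(14) = mex{1,0,4,3,1} = 2
G(15) = mex{2,1,0,4,2} = 3
G(16) = mex{2,1,0,0,2} = 3
G(17) = mex{3,2,1,0,3} = 4
G(18) = mex{3,2,1,1,3} = 0
G(19) = mex{4,3,2,1,4} = 0
G(20) = mex{0,3,2,2,0} = 1
P-positions are exactly the n with G(n) = 0.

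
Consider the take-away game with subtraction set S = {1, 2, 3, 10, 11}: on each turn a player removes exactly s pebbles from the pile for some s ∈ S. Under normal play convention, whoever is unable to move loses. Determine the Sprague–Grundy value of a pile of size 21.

G(0) = 0
G(1) = mex{0} = 1
G(2) = mex{1,0} = 2
G(3) = mex{2,1,0} = 3
G(4) = mex{3,2,1} = 0
G(5) = mex{0,3,2} = 1
G(6) = mex{1,0,3} = 2
G(7) = mex{2,1,0} = 3
G(8) = mex{3,2,1} = 0
G(9) = mex{0,3,2} = 1
G(10) = mex{1,0,3,0} = 2
G(11) = mex{2,1,0,1,0} = 3
G(12) = mex{3,2,1,2,1} = 0
G(13) = mex{0,3,2,3,2} = 1
G(14) = mex{1,0,3,0,3} = 2
G(15) = mex{2,1,0,1,0} = 3
G(16) = mex{3,2,1,2,1} = 0
G(17) = mex{0,3,2,3,2} = 1
G(18) = mex{1,0,3,0,3} = 2
G(19) = mex{2,1,0,1,0} = 3
G(20) = mex{3,2,1,2,1} = 0
G(21) = mex{0,3,2,3,2} = 1

1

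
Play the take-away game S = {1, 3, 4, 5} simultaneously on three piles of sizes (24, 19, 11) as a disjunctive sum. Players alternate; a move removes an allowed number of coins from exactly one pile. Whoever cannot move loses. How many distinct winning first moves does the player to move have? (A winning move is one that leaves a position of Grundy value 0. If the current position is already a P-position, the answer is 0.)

0

All piles use S = {1, 3, 4, 5}:
n :  0  1  2  3  4  5  6  7  8  9 10 11 12 13 14 15 16 17 18 19 20 21 22 23 24
G :  0  1  0  1  2  3  2  3  0  1  0  1  2  3  2  3  0  1  0  1  2  3  2  3  0
Pile A: G(24) = 0.
Pile B: G(19) = 1.
Pile C: G(11) = 1.
Combined Grundy value = 0 ⊕ 1 ⊕ 1 = 0.
A winning move leaves total XOR = 0, i.e. changes one component's Grundy value g to g ⊕ X where X is the current total.
Pile A: target g' = 0⊕0 = 0, but every legal move changes the Grundy value (mex property), so 0 moves.
Pile B: target g' = 1⊕0 = 1, but every legal move changes the Grundy value (mex property), so 0 moves.
Pile C: target g' = 1⊕0 = 1, but every legal move changes the Grundy value (mex property), so 0 moves.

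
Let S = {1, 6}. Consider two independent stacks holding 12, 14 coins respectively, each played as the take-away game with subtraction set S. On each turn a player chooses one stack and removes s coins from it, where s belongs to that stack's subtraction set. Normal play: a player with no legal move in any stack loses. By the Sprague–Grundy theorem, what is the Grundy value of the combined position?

All stacks use S = {1, 6}:
G(0) = 0
G(1) = mex{0} = 1
G(2) = mex{1} = 0
G(3) = mex{0} = 1
G(4) = mex{1} = 0
G(5) = mex{0} = 1
G(6) = mex{1,0} = 2
G(7) = mex{2,1} = 0
G(8) = mex{0,0} = 1
G(9) = mex{1,1} = 0
G(10) = mex{0,0} = 1
G(11) = mex{1,1} = 0
G(12) = mex{0,2} = 1
G(13) = mex{1,0} = 2
G(14) = mex{2,1} = 0
Stack A: G(12) = 1.
Stack B: G(14) = 0.
Combined Grundy value = 1 ⊕ 0 = 1.

1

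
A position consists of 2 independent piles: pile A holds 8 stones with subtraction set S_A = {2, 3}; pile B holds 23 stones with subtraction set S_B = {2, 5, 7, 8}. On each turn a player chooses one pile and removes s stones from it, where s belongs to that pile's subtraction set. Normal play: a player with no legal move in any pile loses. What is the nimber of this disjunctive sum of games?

Pile A, S = {2, 3}:
n : 0 1 2 3 4 5 6 7 8
G : 0 0 1 1 2 0 0 1 1
G_A(8) = 1.
Pile B, S = {2, 5, 7, 8}:
n :  0  1  2  3  4  5  6  7  8  9 10 11 12 13 14 15 16 17 18 19 20 21 22 23
G :  0  0  1  1  0  2  1  3  2  2  0  3  1  0  0  1  1  3  2  2  3  3  2  0
G_B(23) = 0.
Combined Grundy value = 1 ⊕ 0 = 1.

1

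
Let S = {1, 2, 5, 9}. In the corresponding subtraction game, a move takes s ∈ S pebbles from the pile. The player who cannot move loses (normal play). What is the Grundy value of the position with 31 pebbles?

n :  0  1  2  3  4  5  6  7  8  9 10 11 12 13 14 15 16 17 18 19 20 21 22 23 24 25 26 27 28 29 30 31
G :  0  1  2  0  1  2  0  1  2  3  0  1  2  0  1  2  0  1  2  3  0  1  2  0  1  2  0  1  2  3  0  1

1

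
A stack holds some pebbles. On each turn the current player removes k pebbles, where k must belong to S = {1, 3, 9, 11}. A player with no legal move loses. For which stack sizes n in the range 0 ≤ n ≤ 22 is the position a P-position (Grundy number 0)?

0, 2, 4, 6, 8, 10, 12, 14, 16, 18, 20, 22

G(0) = 0
G(1) = mex{0} = 1
G(2) = mex{1} = 0
G(3) = mex{0,0} = 1
G(4) = mex{1,1} = 0
G(5) = mex{0,0} = 1
G(6) = mex{1,1} = 0
G(7) = mex{0,0} = 1
G(8) = mex{1,1} = 0
G(9) = mex{0,0,0} = 1
G(10) = mex{1,1,1} = 0
G(11) = mex{0,0,0,0} = 1
G(12) = mex{1,1,1,1} = 0
G(13) = mex{0,0,0,0} = 1
G(14) = mex{1,1,1,1} = 0
G(15) = mex{0,0,0,0} = 1
G(16) = mex{1,1,1,1} = 0
G(17) = mex{0,0,0,0} = 1
G(18) = mex{1,1,1,1} = 0
G(19) = mex{0,0,0,0} = 1
G(20) = mex{1,1,1,1} = 0
G(21) = mex{0,0,0,0} = 1
G(22) = mex{1,1,1,1} = 0
P-positions are exactly the n with G(n) = 0.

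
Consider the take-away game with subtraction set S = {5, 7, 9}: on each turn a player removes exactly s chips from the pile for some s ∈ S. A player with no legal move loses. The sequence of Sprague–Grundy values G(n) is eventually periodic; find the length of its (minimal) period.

14

n :  0  1  2  3  4  5  6  7  8  9 10 11 12 13 14 15 16 17 18 19 20 21 22 23 24 25 26 27 28 29
G :  0  0  0  0  0  1  1  1  1  1  2  2  2  2  0  0  0  0  0  1  1  1  1  1  2  2  2  2  0  0
G(n+14) = G(n) holds for n = 0,…,8 (a full window of length max(S) = 9), so the sequence is purely periodic with period 14.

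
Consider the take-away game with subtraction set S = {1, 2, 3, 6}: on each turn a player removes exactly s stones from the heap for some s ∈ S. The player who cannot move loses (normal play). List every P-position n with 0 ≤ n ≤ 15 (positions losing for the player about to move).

0, 4, 8, 12

n :  0  1  2  3  4  5  6  7  8  9 10 11 12 13 14 15
G :  0  1  2  3  0  1  2  3  0  1  2  3  0  1  2  3
P-positions are exactly the n with G(n) = 0.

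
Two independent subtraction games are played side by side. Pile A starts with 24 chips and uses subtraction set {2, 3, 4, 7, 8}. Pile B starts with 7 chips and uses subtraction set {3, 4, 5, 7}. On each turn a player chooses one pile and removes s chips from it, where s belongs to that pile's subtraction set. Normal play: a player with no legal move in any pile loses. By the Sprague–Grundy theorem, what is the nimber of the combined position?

3

Pile A, S = {2, 3, 4, 7, 8}:
G(0) = 0
G(1) = mex{} = 0
G(2) = mex{0} = 1
G(3) = mex{0,0} = 1
G(4) = mex{1,0,0} = 2
G(5) = mex{1,1,0} = 2
G(6) = mex{2,1,1} = 0
G(7) = mex{2,2,1,0} = 3
G(8) = mex{0,2,2,0,0} = 1
G(9) = mex{3,0,2,1,0} = 4
G(10) = mex{1,3,0,1,1} = 2
G(11) = mex{4,1,3,2,1} = 0
G(12) = mex{2,4,1,2,2} = 0
G(13) = mex{0,2,4,0,2} = 1
G(14) = mex{0,0,2,3,0} = 1
G(15) = mex{1,0,0,1,3} = 2
G(16) = mex{1,1,0,4,1} = 2
G(17) = mex{2,1,1,2,4} = 0
G(18) = mex{2,2,1,0,2} = 3
G(19) = mex{0,2,2,0,0} = 1
G(20) = mex{3,0,2,1,0} = 4
G(21) = mex{1,3,0,1,1} = 2
G(22) = mex{4,1,3,2,1} = 0
G(23) = mex{2,4,1,2,2} = 0
G(24) = mex{0,2,4,0,2} = 1
G_A(24) = 1.
Pile B, S = {3, 4, 5, 7}:
G(0) = 0
G(1) = mex{} = 0
G(2) = mex{} = 0
G(3) = mex{0} = 1
G(4) = mex{0,0} = 1
G(5) = mex{0,0,0} = 1
G(6) = mex{1,0,0} = 2
G(7) = mex{1,1,0,0} = 2
G_B(7) = 2.
Combined Grundy value = 1 ⊕ 2 = 3.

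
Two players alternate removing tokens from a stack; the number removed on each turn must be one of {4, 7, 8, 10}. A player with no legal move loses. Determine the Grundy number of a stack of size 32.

n :  0  1  2  3  4  5  6  7  8  9 10 11 12 13 14 15 16 17 18 19 20 21 22 23 24 25 26 27 28 29 30 31 32
G :  0  0  0  0  1  1  1  1  2  2  2  2  3  3  0  0  0  0  1  1  1  1  2  2  2  2  3  3  0  0  0  0  1

1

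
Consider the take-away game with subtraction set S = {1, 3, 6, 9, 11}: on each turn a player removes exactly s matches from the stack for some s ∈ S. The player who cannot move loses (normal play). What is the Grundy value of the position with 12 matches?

n :  0  1  2  3  4  5  6  7  8  9 10 11 12
G :  0  1  0  1  0  1  2  3  2  3  2  3  0

0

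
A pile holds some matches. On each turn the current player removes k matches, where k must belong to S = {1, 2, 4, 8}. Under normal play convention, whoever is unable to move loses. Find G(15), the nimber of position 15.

0

n :  0  1  2  3  4  5  6  7  8  9 10 11 12 13 14 15
G :  0  1  2  0  1  2  0  1  2  0  1  2  0  1  2  0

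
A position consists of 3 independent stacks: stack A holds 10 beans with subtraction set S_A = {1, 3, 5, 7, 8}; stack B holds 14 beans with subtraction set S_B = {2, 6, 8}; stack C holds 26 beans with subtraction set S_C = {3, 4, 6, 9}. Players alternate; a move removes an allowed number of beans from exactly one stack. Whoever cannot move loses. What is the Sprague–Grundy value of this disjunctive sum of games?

Stack A, S = {1, 3, 5, 7, 8}:
n :  0  1  2  3  4  5  6  7  8  9 10
G :  0  1  0  1  0  1  0  1  2  3  2
G_A(10) = 2.
Stack B, S = {2, 6, 8}:
G(0) = 0
G(1) = mex{} = 0
G(2) = mex{0} = 1
G(3) = mex{0} = 1
G(4) = mex{1} = 0
G(5) = mex{1} = 0
G(6) = mex{0,0} = 1
G(7) = mex{0,0} = 1
G(8) = mex{1,1,0} = 2
G(9) = mex{1,1,0} = 2
G(10) = mex{2,0,1} = 3
G(11) = mex{2,0,1} = 3
G(12) = mex{3,1,0} = 2
G(13) = mex{3,1,0} = 2
G(14) = mex{2,2,1} = 0
G_B(14) = 0.
Stack C, S = {3, 4, 6, 9}:
n :  0  1  2  3  4  5  6  7  8  9 10 11 12 13 14 15 16 17 18 19 20 21 22 23 24 25 26
G :  0  0  0  1  1  1  2  2  2  3  3  3  0  0  0  1  1  1  2  2  2  3  3  3  0  0  0
G_C(26) = 0.
Combined Grundy value = 2 ⊕ 0 ⊕ 0 = 2.

2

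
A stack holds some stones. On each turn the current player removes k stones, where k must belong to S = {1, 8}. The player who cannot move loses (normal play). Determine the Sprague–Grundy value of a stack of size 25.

1

G(0) = 0
G(1) = mex{0} = 1
G(2) = mex{1} = 0
G(3) = mex{0} = 1
G(4) = mex{1} = 0
G(5) = mex{0} = 1
G(6) = mex{1} = 0
G(7) = mex{0} = 1
G(8) = mex{1,0} = 2
G(9) = mex{2,1} = 0
G(10) = mex{0,0} = 1
G(11) = mex{1,1} = 0
G(12) = mex{0,0} = 1
G(13) = mex{1,1} = 0
G(14) = mex{0,0} = 1
G(15) = mex{1,1} = 0
G(16) = mex{0,2} = 1
G(17) = mex{1,0} = 2
G(18) = mex{2,1} = 0
G(19) = mex{0,0} = 1
G(20) = mex{1,1} = 0
G(21) = mex{0,0} = 1
G(22) = mex{1,1} = 0
G(23) = mex{0,0} = 1
G(24) = mex{1,1} = 0
G(25) = mex{0,2} = 1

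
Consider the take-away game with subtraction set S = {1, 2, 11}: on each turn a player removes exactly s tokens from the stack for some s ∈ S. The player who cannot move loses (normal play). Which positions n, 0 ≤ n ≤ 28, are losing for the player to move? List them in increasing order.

0, 3, 6, 9, 12, 15, 18, 21, 24, 27

n :  0  1  2  3  4  5  6  7  8  9 10 11 12 13 14 15 16 17 18 19 20 21 22 23 24 25 26 27 28
G :  0  1  2  0  1  2  0  1  2  0  1  2  0  1  2  0  1  2  0  1  2  0  1  2  0  1  2  0  1
P-positions are exactly the n with G(n) = 0.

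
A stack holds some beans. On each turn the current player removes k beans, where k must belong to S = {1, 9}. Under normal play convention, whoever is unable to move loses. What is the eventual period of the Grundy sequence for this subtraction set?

n :  0  1  2  3  4  5  6  7  8  9 10 11 12 13 14
G :  0  1  0  1  0  1  0  1  0  1  0  1  0  1  0
G(n+2) = G(n) holds for n = 0,…,8 (a full window of length max(S) = 9), so the sequence is purely periodic with period 2.

2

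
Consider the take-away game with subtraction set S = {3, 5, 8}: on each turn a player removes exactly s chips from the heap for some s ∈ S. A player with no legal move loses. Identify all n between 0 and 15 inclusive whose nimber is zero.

n :  0  1  2  3  4  5  6  7  8  9 10 11 12 13 14 15
G :  0  0  0  1  1  1  2  2  2  3  3  0  0  0  1  1
P-positions are exactly the n with G(n) = 0.

0, 1, 2, 11, 12, 13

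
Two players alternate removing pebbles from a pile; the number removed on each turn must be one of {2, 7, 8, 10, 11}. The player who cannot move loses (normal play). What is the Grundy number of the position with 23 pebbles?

G(0) = 0
G(1) = mex{} = 0
G(2) = mex{0} = 1
G(3) = mex{0} = 1
G(4) = mex{1} = 0
G(5) = mex{1} = 0
G(6) = mex{0} = 1
G(7) = mex{0,0} = 1
G(8) = mex{1,0,0} = 2
G(9) = mex{1,1,0} = 2
G(10) = mex{2,1,1,0} = 3
G(11) = mex{2,0,1,0,0} = 3
G(12) = mex{3,0,0,1,0} = 2
G(13) = mex{3,1,0,1,1} = 2
G(14) = mex{2,1,1,0,1} = 3
G(15) = mex{2,2,1,0,0} = 3
G(16) = mex{3,2,2,1,0} = 4
G(17) = mex{3,3,2,1,1} = 0
G(18) = mex{4,3,3,2,1} = 0
G(19) = mex{0,2,3,2,2} = 1
G(20) = mex{0,2,2,3,2} = 1
G(21) = mex{1,3,2,3,3} = 0
G(22) = mex{1,3,3,2,3} = 0
G(23) = mex{0,4,3,2,2} = 1

1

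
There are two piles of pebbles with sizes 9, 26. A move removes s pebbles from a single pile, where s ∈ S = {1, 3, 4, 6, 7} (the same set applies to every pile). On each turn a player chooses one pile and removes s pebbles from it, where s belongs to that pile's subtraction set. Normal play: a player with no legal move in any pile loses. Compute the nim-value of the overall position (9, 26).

All piles use S = {1, 3, 4, 6, 7}:
n :  0  1  2  3  4  5  6  7  8  9 10 11 12 13 14 15 16 17 18 19 20 21 22 23 24 25 26
G :  0  1  0  1  2  3  2  3  4  5  0  1  0  1  2  3  2  3  4  5  0  1  0  1  2  3  2
Pile A: G(9) = 5.
Pile B: G(26) = 2.
Combined Grundy value = 5 ⊕ 2 = 7.

7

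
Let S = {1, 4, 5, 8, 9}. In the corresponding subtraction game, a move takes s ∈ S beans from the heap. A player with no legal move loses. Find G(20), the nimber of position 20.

G(0) = 0
G(1) = mex{0} = 1
G(2) = mex{1} = 0
G(3) = mex{0} = 1
G(4) = mex{1,0} = 2
G(5) = mex{2,1,0} = 3
G(6) = mex{3,0,1} = 2
G(7) = mex{2,1,0} = 3
G(8) = mex{3,2,1,0} = 4
G(9) = mex{4,3,2,1,0} = 5
G(10) = mex{5,2,3,0,1} = 4
G(11) = mex{4,3,2,1,0} = 5
G(12) = mex{5,4,3,2,1} = 0
G(13) = mex{0,5,4,3,2} = 1
G(14) = mex{1,4,5,2,3} = 0
G(15) = mex{0,5,4,3,2} = 1
G(16) = mex{1,0,5,4,3} = 2
G(17) = mex{2,1,0,5,4} = 3
G(18) = mex{3,0,1,4,5} = 2
G(19) = mex{2,1,0,5,4} = 3
G(20) = mex{3,2,1,0,5} = 4

4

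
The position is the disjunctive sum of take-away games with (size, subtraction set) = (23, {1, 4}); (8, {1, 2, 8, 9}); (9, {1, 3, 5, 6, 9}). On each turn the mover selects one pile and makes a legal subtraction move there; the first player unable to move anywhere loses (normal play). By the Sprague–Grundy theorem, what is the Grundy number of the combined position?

0

Pile A, S = {1, 4}:
n :  0  1  2  3  4  5  6  7  8  9 10 11 12 13 14 15 16 17 18 19 20 21 22 23
G :  0  1  0  1  2  0  1  0  1  2  0  1  0  1  2  0  1  0  1  2  0  1  0  1
G_A(23) = 1.
Pile B, S = {1, 2, 8, 9}:
G(0) = 0
G(1) = mex{0} = 1
G(2) = mex{1,0} = 2
G(3) = mex{2,1} = 0
G(4) = mex{0,2} = 1
G(5) = mex{1,0} = 2
G(6) = mex{2,1} = 0
G(7) = mex{0,2} = 1
G(8) = mex{1,0,0} = 2
G_B(8) = 2.
Pile C, S = {1, 3, 5, 6, 9}:
n : 0 1 2 3 4 5 6 7 8 9
G : 0 1 0 1 0 1 2 3 2 3
G_C(9) = 3.
Combined Grundy value = 1 ⊕ 2 ⊕ 3 = 0.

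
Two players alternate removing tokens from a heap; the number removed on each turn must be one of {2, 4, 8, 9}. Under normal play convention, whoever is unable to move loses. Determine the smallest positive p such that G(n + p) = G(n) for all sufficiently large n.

6

n :  0  1  2  3  4  5  6  7  8  9 10 11 12 13 14 15 16
G :  0  0  1  1  2  2  0  0  1  1  2  2  0  0  1  1  2
G(n+6) = G(n) holds for n = 0,…,8 (a full window of length max(S) = 9), so the sequence is purely periodic with period 6.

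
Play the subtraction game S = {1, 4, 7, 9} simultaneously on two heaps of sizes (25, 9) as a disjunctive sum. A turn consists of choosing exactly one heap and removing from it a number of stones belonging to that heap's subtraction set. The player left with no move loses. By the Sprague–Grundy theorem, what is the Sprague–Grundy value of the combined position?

All heaps use S = {1, 4, 7, 9}:
G(0) = 0
G(1) = mex{0} = 1
G(2) = mex{1} = 0
G(3) = mex{0} = 1
G(4) = mex{1,0} = 2
G(5) = mex{2,1} = 0
G(6) = mex{0,0} = 1
G(7) = mex{1,1,0} = 2
G(8) = mex{2,2,1} = 0
G(9) = mex{0,0,0,0} = 1
G(10) = mex{1,1,1,1} = 0
G(11) = mex{0,2,2,0} = 1
G(12) = mex{1,0,0,1} = 2
G(13) = mex{2,1,1,2} = 0
G(14) = mex{0,0,2,0} = 1
G(15) = mex{1,1,0,1} = 2
G(16) = mex{2,2,1,2} = 0
G(17) = mex{0,0,0,0} = 1
G(18) = mex{1,1,1,1} = 0
G(19) = mex{0,2,2,0} = 1
G(20) = mex{1,0,0,1} = 2
G(21) = mex{2,1,1,2} = 0
G(22) = mex{0,0,2,0} = 1
G(23) = mex{1,1,0,1} = 2
G(24) = mex{2,2,1,2} = 0
G(25) = mex{0,0,0,0} = 1
Heap A: G(25) = 1.
Heap B: G(9) = 1.
Combined Grundy value = 1 ⊕ 1 = 0.

0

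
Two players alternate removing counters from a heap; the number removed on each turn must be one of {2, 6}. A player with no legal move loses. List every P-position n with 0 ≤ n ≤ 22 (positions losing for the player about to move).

0, 1, 4, 5, 8, 9, 12, 13, 16, 17, 20, 21

n :  0  1  2  3  4  5  6  7  8  9 10 11 12 13 14 15 16 17 18 19 20 21 22
G :  0  0  1  1  0  0  1  1  0  0  1  1  0  0  1  1  0  0  1  1  0  0  1
P-positions are exactly the n with G(n) = 0.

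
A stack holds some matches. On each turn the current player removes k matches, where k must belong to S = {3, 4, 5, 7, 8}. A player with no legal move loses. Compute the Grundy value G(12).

0

G(0) = 0
G(1) = mex{} = 0
G(2) = mex{} = 0
G(3) = mex{0} = 1
G(4) = mex{0,0} = 1
G(5) = mex{0,0,0} = 1
G(6) = mex{1,0,0} = 2
G(7) = mex{1,1,0,0} = 2
G(8) = mex{1,1,1,0,0} = 2
G(9) = mex{2,1,1,0,0} = 3
G(10) = mex{2,2,1,1,0} = 3
G(11) = mex{2,2,2,1,1} = 0
G(12) = mex{3,2,2,1,1} = 0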